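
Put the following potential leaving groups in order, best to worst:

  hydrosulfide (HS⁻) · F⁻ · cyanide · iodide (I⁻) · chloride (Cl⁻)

A good leaving group is a weak base: the lower the pKₐ of its conjugate acid, the more readily it departs.
iodide (I⁻): pKₐ(HI) ≈ -10
chloride (Cl⁻): pKₐ(HCl) ≈ -7
F⁻: pKₐ(HF) ≈ 3.2
hydrosulfide (HS⁻): pKₐ(H₂S) ≈ 7
cyanide: pKₐ(HCN) ≈ 9.2

iodide (I⁻) > chloride (Cl⁻) > F⁻ > hydrosulfide (HS⁻) > cyanide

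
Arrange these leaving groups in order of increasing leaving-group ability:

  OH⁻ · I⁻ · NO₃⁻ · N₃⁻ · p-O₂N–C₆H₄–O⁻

I⁻: pKₐ(HI) ≈ -10
NO₃⁻: pKₐ(HNO₃) ≈ -1.3
N₃⁻: pKₐ(HN₃) ≈ 4.7
p-O₂N–C₆H₄–O⁻: pKₐ(p-nitrophenol) ≈ 7.2
OH⁻: pKₐ(H₂O) ≈ 15.7
Reversing gives the worst-to-best order requested.

OH⁻ < p-O₂N–C₆H₄–O⁻ < N₃⁻ < NO₃⁻ < I⁻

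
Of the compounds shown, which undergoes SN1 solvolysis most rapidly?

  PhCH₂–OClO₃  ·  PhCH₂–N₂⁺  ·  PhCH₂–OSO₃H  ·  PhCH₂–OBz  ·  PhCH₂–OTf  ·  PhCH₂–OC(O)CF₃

PhCH₂–N₂⁺

Identical carbon frameworks mean the comparison reduces to leaving-group quality.
The more stable X⁻ (or X) is on its own — i.e. the weaker a base it is — the better a leaving group it makes.
PhCH₂–N₂⁺ loses N₂: no meaningful conjugate acid; N₂ departs as an exceptionally stable neutral molecule
PhCH₂–OTf loses OTf⁻: pKₐ(CF₃SO₃H (triflic acid)) ≈ -14
PhCH₂–OClO₃ loses ClO₄⁻: pKₐ(HClO₄) ≈ -10
PhCH₂–OSO₃H loses HSO₄⁻: pKₐ(H₂SO₄) ≈ -3
PhCH₂–OC(O)CF₃ loses CF₃COO⁻: pKₐ(CF₃COOH) ≈ 0.2
PhCH₂–OBz loses PhCOO⁻: pKₐ(C₆H₅COOH) ≈ 4.2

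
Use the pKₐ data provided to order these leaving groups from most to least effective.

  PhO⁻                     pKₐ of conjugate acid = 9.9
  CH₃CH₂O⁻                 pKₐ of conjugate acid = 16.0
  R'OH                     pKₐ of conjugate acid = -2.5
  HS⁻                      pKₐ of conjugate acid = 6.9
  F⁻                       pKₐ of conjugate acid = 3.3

R'OH > F⁻ > HS⁻ > PhO⁻ > CH₃CH₂O⁻

Lower conjugate-acid pKₐ ⇒ weaker base ⇒ better leaving group.
Sorting by the given values: R'OH (-2.5), F⁻ (3.3), HS⁻ (6.9), PhO⁻ (9.9), CH₃CH₂O⁻ (16.0).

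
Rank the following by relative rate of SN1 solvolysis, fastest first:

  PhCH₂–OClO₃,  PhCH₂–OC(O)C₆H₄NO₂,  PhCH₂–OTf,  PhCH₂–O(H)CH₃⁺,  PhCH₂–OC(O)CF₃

Same R in every case — rank the leaving groups.
Rank by basicity of the departing species: weakest base leaves most easily.
PhCH₂–OTf loses OTf⁻: pKₐ(CF₃SO₃H (triflic acid)) ≈ -14
PhCH₂–OClO₃ loses ClO₄⁻: pKₐ(HClO₄) ≈ -10
PhCH₂–O(H)CH₃⁺ loses R'OH: pKₐ(R'OH₂⁺) ≈ -2.4
PhCH₂–OC(O)CF₃ loses CF₃COO⁻: pKₐ(CF₃COOH) ≈ 0.2
PhCH₂–OC(O)C₆H₄NO₂ loses p-O₂N–C₆H₄–COO⁻: pKₐ(p-nitrobenzoic acid) ≈ 3.4

PhCH₂–OTf > PhCH₂–OClO₃ > PhCH₂–O(H)CH₃⁺ > PhCH₂–OC(O)CF₃ > PhCH₂–OC(O)C₆H₄NO₂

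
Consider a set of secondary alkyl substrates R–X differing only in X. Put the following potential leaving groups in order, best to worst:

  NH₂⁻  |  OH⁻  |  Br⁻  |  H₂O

Br⁻ > H₂O > OH⁻ > NH₂⁻

The more stable X⁻ (or X) is on its own — i.e. the weaker a base it is — the better a leaving group it makes.
Br⁻: pKₐ(HBr) ≈ -9 — weak base; good leaving group
H₂O: pKₐ(H₃O⁺) ≈ -1.7 — neutral; leaves from a protonated alcohol (R–OH₂⁺)
OH⁻: pKₐ(H₂O) ≈ 15.7
NH₂⁻: pKₐ(NH₃) ≈ 38 — extremely strong base; never a leaving group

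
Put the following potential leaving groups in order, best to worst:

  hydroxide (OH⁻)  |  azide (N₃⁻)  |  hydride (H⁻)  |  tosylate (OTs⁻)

tosylate (OTs⁻) > azide (N₃⁻) > hydroxide (OH⁻) > hydride (H⁻)

Leaving-group ability tracks the stability of the departed species; conjugate-acid pKₐ is the usual yardstick (lower pKₐ → better LG).
tosylate (OTs⁻): pKₐ(p-CH₃C₆H₄SO₃H (TsOH)) ≈ -2.8
azide (N₃⁻): pKₐ(HN₃) ≈ 4.7 — linear, resonance-stabilised
hydroxide (OH⁻): pKₐ(H₂O) ≈ 15.7
hydride (H⁻): pKₐ(H₂) ≈ 36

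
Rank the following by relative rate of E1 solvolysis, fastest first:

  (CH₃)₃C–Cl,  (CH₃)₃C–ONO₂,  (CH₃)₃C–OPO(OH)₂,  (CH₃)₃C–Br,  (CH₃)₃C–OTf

(CH₃)₃C–OTf > (CH₃)₃C–Br > (CH₃)₃C–Cl > (CH₃)₃C–ONO₂ > (CH₃)₃C–OPO(OH)₂

Identical carbon frameworks mean the comparison reduces to leaving-group quality.
A good leaving group is a weak base: the lower the pKₐ of its conjugate acid, the more readily it departs.
(CH₃)₃C–OTf loses OTf⁻: pKₐ(CF₃SO₃H (triflic acid)) ≈ -14
(CH₃)₃C–Br loses Br⁻: pKₐ(HBr) ≈ -9
(CH₃)₃C–Cl loses Cl⁻: pKₐ(HCl) ≈ -7
(CH₃)₃C–ONO₂ loses NO₃⁻: pKₐ(HNO₃) ≈ -1.3
(CH₃)₃C–OPO(OH)₂ loses H₂PO₄⁻: pKₐ(H₃PO₄) ≈ 2.1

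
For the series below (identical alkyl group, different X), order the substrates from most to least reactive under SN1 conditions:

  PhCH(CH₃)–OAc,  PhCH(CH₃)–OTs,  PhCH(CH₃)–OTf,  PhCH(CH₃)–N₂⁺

Identical carbon frameworks mean the comparison reduces to leaving-group quality.
A good leaving group is a weak base: the lower the pKₐ of its conjugate acid, the more readily it departs.
PhCH(CH₃)–N₂⁺ loses N₂: no meaningful conjugate acid; N₂ departs as an exceptionally stable neutral molecule
PhCH(CH₃)–OTf loses OTf⁻: pKₐ(CF₃SO₃H (triflic acid)) ≈ -14
PhCH(CH₃)–OTs loses OTs⁻: pKₐ(p-CH₃C₆H₄SO₃H (TsOH)) ≈ -2.8
PhCH(CH₃)–OAc loses AcO⁻: pKₐ(CH₃COOH) ≈ 4.8

PhCH(CH₃)–N₂⁺ > PhCH(CH₃)–OTf > PhCH(CH₃)–OTs > PhCH(CH₃)–OAc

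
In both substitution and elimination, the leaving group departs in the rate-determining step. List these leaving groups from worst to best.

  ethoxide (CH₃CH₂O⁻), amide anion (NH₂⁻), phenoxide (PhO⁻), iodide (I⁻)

amide anion (NH₂⁻) < ethoxide (CH₃CH₂O⁻) < phenoxide (PhO⁻) < iodide (I⁻)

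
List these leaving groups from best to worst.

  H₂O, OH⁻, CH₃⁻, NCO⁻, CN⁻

A good leaving group is a weak base: the lower the pKₐ of its conjugate acid, the more readily it departs.
H₂O: pKₐ(H₃O⁺) ≈ -1.7 — neutral; leaves from a protonated alcohol (R–OH₂⁺)
NCO⁻: pKₐ(HOCN) ≈ 3.5
CN⁻: pKₐ(HCN) ≈ 9.2 — sp carbon stabilises the charge somewhat, but still a poor LG
OH⁻: pKₐ(H₂O) ≈ 15.7 — strong base; essentially never leaves without prior activation
CH₃⁻: pKₐ(CH₄) ≈ 48 — unstabilised carbanion; the worst conceivable leaving group

H₂O > NCO⁻ > CN⁻ > OH⁻ > CH₃⁻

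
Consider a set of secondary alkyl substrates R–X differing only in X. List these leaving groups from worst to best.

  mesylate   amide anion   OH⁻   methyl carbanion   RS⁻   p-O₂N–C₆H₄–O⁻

methyl carbanion < amide anion < OH⁻ < RS⁻ < p-O₂N–C₆H₄–O⁻ < mesylate

The more stable X⁻ (or X) is on its own — i.e. the weaker a base it is — the better a leaving group it makes.
mesylate: pKₐ(CH₃SO₃H (MsOH)) ≈ -1.9 — resonance-delocalised alkanesulfonate
p-O₂N–C₆H₄–O⁻: pKₐ(p-nitrophenol) ≈ 7.2 — nitro group delocalises the charge; the classic chromogenic LG
RS⁻: pKₐ(RSH (a thiol)) ≈ 10.5 — moderately basic; rarely leaves without activation
OH⁻: pKₐ(H₂O) ≈ 15.7 — strong base; essentially never leaves without prior activation
amide anion: pKₐ(NH₃) ≈ 38 — extremely strong base; never a leaving group
methyl carbanion: pKₐ(CH₄) ≈ 48 — unstabilised carbanion; the worst conceivable leaving group
Listed from poorest to best leaving group as asked.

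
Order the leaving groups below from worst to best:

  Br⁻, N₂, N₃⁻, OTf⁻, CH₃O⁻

CH₃O⁻ < N₃⁻ < Br⁻ < OTf⁻ < N₂

A good leaving group is a weak base: the lower the pKₐ of its conjugate acid, the more readily it departs.
N₂: no meaningful conjugate acid; N₂ departs as an exceptionally stable neutral molecule
OTf⁻: pKₐ(CF₃SO₃H (triflic acid)) ≈ -14
Br⁻: pKₐ(HBr) ≈ -9
N₃⁻: pKₐ(HN₃) ≈ 4.7
CH₃O⁻: pKₐ(CH₃OH) ≈ 15.5
Listed from poorest to best leaving group as asked.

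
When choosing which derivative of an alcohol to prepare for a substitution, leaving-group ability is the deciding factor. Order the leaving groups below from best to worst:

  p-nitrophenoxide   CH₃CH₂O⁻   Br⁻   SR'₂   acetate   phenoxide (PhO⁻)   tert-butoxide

A good leaving group is a weak base: the lower the pKₐ of its conjugate acid, the more readily it departs.
Br⁻: pKₐ(HBr) ≈ -9 — weak base; good leaving group
SR'₂: pKₐ(R'₂SH⁺) ≈ -7 — neutral; leaves from a sulfonium salt (R–SR'₂⁺)
acetate: pKₐ(CH₃COOH) ≈ 4.8 — resonance-stabilised but still a weak base
p-nitrophenoxide: pKₐ(p-nitrophenol) ≈ 7.2
phenoxide (PhO⁻): pKₐ(C₆H₅OH (phenol)) ≈ 10 — resonance into the ring helps, but still a poor LG
CH₃CH₂O⁻: pKₐ(CH₃CH₂OH) ≈ 16 — strong base; alkoxides do not leave unassisted
tert-butoxide: pKₐ(t-BuOH) ≈ 18

Br⁻ > SR'₂ > acetate > p-nitrophenoxide > phenoxide (PhO⁻) > CH₃CH₂O⁻ > tert-butoxide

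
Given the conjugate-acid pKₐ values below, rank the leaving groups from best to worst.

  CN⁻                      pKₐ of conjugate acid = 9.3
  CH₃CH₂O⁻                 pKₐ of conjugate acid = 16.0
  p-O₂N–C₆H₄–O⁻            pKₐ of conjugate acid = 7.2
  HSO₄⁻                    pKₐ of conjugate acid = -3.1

Lower conjugate-acid pKₐ ⇒ weaker base ⇒ better leaving group.
Sorting by the given values: HSO₄⁻ (-3.1), p-O₂N–C₆H₄–O⁻ (7.2), CN⁻ (9.3), CH₃CH₂O⁻ (16.0).

HSO₄⁻ > p-O₂N–C₆H₄–O⁻ > CN⁻ > CH₃CH₂O⁻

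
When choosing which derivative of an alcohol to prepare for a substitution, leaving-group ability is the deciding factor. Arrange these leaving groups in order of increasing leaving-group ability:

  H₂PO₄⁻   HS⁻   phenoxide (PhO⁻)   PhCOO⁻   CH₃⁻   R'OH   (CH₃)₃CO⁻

CH₃⁻ < (CH₃)₃CO⁻ < phenoxide (PhO⁻) < HS⁻ < PhCOO⁻ < H₂PO₄⁻ < R'OH

R'OH: pKₐ(R'OH₂⁺) ≈ -2.4
H₂PO₄⁻: pKₐ(H₃PO₄) ≈ 2.1
PhCOO⁻: pKₐ(C₆H₅COOH) ≈ 4.2 — aryl carboxylate
HS⁻: pKₐ(H₂S) ≈ 7
phenoxide (PhO⁻): pKₐ(C₆H₅OH (phenol)) ≈ 10 — resonance into the ring helps, but still a poor LG
(CH₃)₃CO⁻: pKₐ(t-BuOH) ≈ 18
CH₃⁻: pKₐ(CH₄) ≈ 48
The question asks for worst first, so the sequence is read in increasing leaving-group ability.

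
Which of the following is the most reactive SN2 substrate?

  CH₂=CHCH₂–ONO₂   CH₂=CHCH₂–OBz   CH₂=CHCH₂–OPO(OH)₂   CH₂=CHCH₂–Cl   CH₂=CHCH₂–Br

With the same alkyl group throughout, only the leaving group differentiates the rates.
The more stable X⁻ (or X) is on its own — i.e. the weaker a base it is — the better a leaving group it makes.
CH₂=CHCH₂–Br loses Br⁻: pKₐ(HBr) ≈ -9
CH₂=CHCH₂–Cl loses Cl⁻: pKₐ(HCl) ≈ -7
CH₂=CHCH₂–ONO₂ loses NO₃⁻: pKₐ(HNO₃) ≈ -1.3
CH₂=CHCH₂–OPO(OH)₂ loses H₂PO₄⁻: pKₐ(H₃PO₄) ≈ 2.1
CH₂=CHCH₂–OBz loses PhCOO⁻: pKₐ(C₆H₅COOH) ≈ 4.2

CH₂=CHCH₂–Br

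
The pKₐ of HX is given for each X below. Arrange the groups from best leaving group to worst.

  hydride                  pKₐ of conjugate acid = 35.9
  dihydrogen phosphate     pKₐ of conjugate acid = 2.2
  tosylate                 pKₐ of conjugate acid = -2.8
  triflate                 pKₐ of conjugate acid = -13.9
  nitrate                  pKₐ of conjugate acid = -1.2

triflate > tosylate > nitrate > dihydrogen phosphate > hydride

Lower conjugate-acid pKₐ ⇒ weaker base ⇒ better leaving group.
Sorting by the given values: triflate (-13.9), tosylate (-2.8), nitrate (-1.2), dihydrogen phosphate (2.2), hydride (35.9).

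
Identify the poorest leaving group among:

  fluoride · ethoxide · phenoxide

ethoxide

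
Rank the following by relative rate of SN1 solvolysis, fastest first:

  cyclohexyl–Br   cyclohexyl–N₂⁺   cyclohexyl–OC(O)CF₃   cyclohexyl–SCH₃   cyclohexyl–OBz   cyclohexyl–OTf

cyclohexyl–N₂⁺ > cyclohexyl–OTf > cyclohexyl–Br > cyclohexyl–OC(O)CF₃ > cyclohexyl–OBz > cyclohexyl–SCH₃

With the same alkyl group throughout, only the leaving group differentiates the rates.
Rank by basicity of the departing species: weakest base leaves most easily.
cyclohexyl–N₂⁺ loses N₂: no meaningful conjugate acid; N₂ departs as an exceptionally stable neutral molecule
cyclohexyl–OTf loses OTf⁻: pKₐ(CF₃SO₃H (triflic acid)) ≈ -14
cyclohexyl–Br loses Br⁻: pKₐ(HBr) ≈ -9
cyclohexyl–OC(O)CF₃ loses CF₃COO⁻: pKₐ(CF₃COOH) ≈ 0.2
cyclohexyl–OBz loses PhCOO⁻: pKₐ(C₆H₅COOH) ≈ 4.2
cyclohexyl–SCH₃ loses RS⁻: pKₐ(RSH (a thiol)) ≈ 10.5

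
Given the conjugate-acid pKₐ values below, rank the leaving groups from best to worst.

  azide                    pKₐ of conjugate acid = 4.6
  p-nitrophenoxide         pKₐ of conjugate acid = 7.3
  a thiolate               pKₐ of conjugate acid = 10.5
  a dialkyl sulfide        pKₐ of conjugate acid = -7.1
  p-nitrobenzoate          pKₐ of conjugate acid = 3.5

a dialkyl sulfide > p-nitrobenzoate > azide > p-nitrophenoxide > a thiolate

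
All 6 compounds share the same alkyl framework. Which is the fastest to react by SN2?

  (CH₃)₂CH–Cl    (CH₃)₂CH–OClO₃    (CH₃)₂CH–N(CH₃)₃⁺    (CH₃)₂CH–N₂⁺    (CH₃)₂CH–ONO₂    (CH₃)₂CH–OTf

(CH₃)₂CH–N₂⁺

With the same alkyl group throughout, only the leaving group differentiates the rates.
Rank by basicity of the departing species: weakest base leaves most easily.
(CH₃)₂CH–N₂⁺ loses N₂: no meaningful conjugate acid; N₂ departs as an exceptionally stable neutral molecule
(CH₃)₂CH–OTf loses OTf⁻: pKₐ(CF₃SO₃H (triflic acid)) ≈ -14
(CH₃)₂CH–OClO₃ loses ClO₄⁻: pKₐ(HClO₄) ≈ -10
(CH₃)₂CH–Cl loses Cl⁻: pKₐ(HCl) ≈ -7
(CH₃)₂CH–ONO₂ loses NO₃⁻: pKₐ(HNO₃) ≈ -1.3
(CH₃)₂CH–N(CH₃)₃⁺ loses NR'₃: pKₐ(R'₃NH⁺) ≈ 10.7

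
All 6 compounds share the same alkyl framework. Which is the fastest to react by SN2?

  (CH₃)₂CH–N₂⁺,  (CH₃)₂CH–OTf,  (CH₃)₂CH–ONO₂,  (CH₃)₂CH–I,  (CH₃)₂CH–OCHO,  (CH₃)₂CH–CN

(CH₃)₂CH–N₂⁺

The skeletons are identical, so relative rate is governed entirely by leaving-group ability.
A good leaving group is a weak base: the lower the pKₐ of its conjugate acid, the more readily it departs.
(CH₃)₂CH–N₂⁺ loses N₂: no meaningful conjugate acid; N₂ departs as an exceptionally stable neutral molecule
(CH₃)₂CH–OTf loses OTf⁻: pKₐ(CF₃SO₃H (triflic acid)) ≈ -14
(CH₃)₂CH–I loses I⁻: pKₐ(HI) ≈ -10
(CH₃)₂CH–ONO₂ loses NO₃⁻: pKₐ(HNO₃) ≈ -1.3
(CH₃)₂CH–OCHO loses HCOO⁻: pKₐ(HCOOH) ≈ 3.8
(CH₃)₂CH–CN loses CN⁻: pKₐ(HCN) ≈ 9.2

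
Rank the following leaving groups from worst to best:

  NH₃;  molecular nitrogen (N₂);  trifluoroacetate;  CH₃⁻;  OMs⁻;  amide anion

molecular nitrogen (N₂): no meaningful conjugate acid; N₂ departs as an exceptionally stable neutral molecule
OMs⁻: pKₐ(CH₃SO₃H (MsOH)) ≈ -1.9
trifluoroacetate: pKₐ(CF₃COOH) ≈ 0.2 — strongly electron-withdrawing CF₃ stabilises the carboxylate
NH₃: pKₐ(NH₄⁺) ≈ 9.2
amide anion: pKₐ(NH₃) ≈ 38
CH₃⁻: pKₐ(CH₄) ≈ 48 — unstabilised carbanion; the worst conceivable leaving group
Listed from poorest to best leaving group as asked.

CH₃⁻ < amide anion < NH₃ < trifluoroacetate < OMs⁻ < molecular nitrogen (N₂)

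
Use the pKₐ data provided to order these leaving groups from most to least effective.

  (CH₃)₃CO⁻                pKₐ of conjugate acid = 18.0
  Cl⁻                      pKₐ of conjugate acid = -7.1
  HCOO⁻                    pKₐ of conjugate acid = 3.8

Cl⁻ > HCOO⁻ > (CH₃)₃CO⁻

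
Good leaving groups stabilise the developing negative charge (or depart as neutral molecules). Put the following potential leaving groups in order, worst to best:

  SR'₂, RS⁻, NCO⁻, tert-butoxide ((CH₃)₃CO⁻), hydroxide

A good leaving group is a weak base: the lower the pKₐ of its conjugate acid, the more readily it departs.
SR'₂: pKₐ(R'₂SH⁺) ≈ -7
NCO⁻: pKₐ(HOCN) ≈ 3.5
RS⁻: pKₐ(RSH (a thiol)) ≈ 10.5
hydroxide: pKₐ(H₂O) ≈ 15.7
tert-butoxide ((CH₃)₃CO⁻): pKₐ(t-BuOH) ≈ 18
Listed from poorest to best leaving group as asked.

tert-butoxide ((CH₃)₃CO⁻) < hydroxide < RS⁻ < NCO⁻ < SR'₂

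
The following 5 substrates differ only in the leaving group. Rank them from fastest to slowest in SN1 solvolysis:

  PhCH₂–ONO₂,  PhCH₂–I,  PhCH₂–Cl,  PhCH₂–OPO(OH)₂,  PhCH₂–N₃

With the same alkyl group throughout, only the leaving group differentiates the rates.
Leaving-group ability tracks the stability of the departed species; conjugate-acid pKₐ is the usual yardstick (lower pKₐ → better LG).
PhCH₂–I loses I⁻: pKₐ(HI) ≈ -10
PhCH₂–Cl loses Cl⁻: pKₐ(HCl) ≈ -7
PhCH₂–ONO₂ loses NO₃⁻: pKₐ(HNO₃) ≈ -1.3
PhCH₂–OPO(OH)₂ loses H₂PO₄⁻: pKₐ(H₃PO₄) ≈ 2.1
PhCH₂–N₃ loses N₃⁻: pKₐ(HN₃) ≈ 4.7

PhCH₂–I > PhCH₂–Cl > PhCH₂–ONO₂ > PhCH₂–OPO(OH)₂ > PhCH₂–N₃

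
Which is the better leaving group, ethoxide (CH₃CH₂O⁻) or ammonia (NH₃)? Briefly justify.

ammonia (NH₃)

ammonia (NH₃) is the better leaving group.
pKₐ(NH₄⁺) ≈ 9.2 versus pKₐ(CH₃CH₂OH) ≈ 16: ammonia (NH₃) is the much weaker base.
Neutral but moderately basic; leaves from R–NH₃⁺.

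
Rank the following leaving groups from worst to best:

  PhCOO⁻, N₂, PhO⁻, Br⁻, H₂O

PhO⁻ < PhCOO⁻ < H₂O < Br⁻ < N₂

Leaving-group ability tracks the stability of the departed species; conjugate-acid pKₐ is the usual yardstick (lower pKₐ → better LG).
N₂: no meaningful conjugate acid; N₂ departs as an exceptionally stable neutral molecule
Br⁻: pKₐ(HBr) ≈ -9
H₂O: pKₐ(H₃O⁺) ≈ -1.7
PhCOO⁻: pKₐ(C₆H₅COOH) ≈ 4.2
PhO⁻: pKₐ(C₆H₅OH (phenol)) ≈ 10
Reversing gives the worst-to-best order requested.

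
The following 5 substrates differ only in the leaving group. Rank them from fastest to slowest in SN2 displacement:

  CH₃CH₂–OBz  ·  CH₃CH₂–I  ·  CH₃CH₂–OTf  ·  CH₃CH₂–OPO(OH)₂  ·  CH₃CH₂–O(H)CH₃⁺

CH₃CH₂–OTf > CH₃CH₂–I > CH₃CH₂–O(H)CH₃⁺ > CH₃CH₂–OPO(OH)₂ > CH₃CH₂–OBz

The skeletons are identical, so relative rate is governed entirely by leaving-group ability.
Leaving-group ability tracks the stability of the departed species; conjugate-acid pKₐ is the usual yardstick (lower pKₐ → better LG).
CH₃CH₂–OTf loses OTf⁻: pKₐ(CF₃SO₃H (triflic acid)) ≈ -14
CH₃CH₂–I loses I⁻: pKₐ(HI) ≈ -10
CH₃CH₂–O(H)CH₃⁺ loses R'OH: pKₐ(R'OH₂⁺) ≈ -2.4
CH₃CH₂–OPO(OH)₂ loses H₂PO₄⁻: pKₐ(H₃PO₄) ≈ 2.1
CH₃CH₂–OBz loses PhCOO⁻: pKₐ(C₆H₅COOH) ≈ 4.2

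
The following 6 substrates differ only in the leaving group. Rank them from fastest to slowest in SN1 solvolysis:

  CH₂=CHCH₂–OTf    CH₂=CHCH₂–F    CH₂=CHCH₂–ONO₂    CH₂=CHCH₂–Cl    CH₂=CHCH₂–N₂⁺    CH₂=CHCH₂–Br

Identical carbon frameworks mean the comparison reduces to leaving-group quality.
A good leaving group is a weak base: the lower the pKₐ of its conjugate acid, the more readily it departs.
CH₂=CHCH₂–N₂⁺ loses N₂: no meaningful conjugate acid; N₂ departs as an exceptionally stable neutral molecule
CH₂=CHCH₂–OTf loses OTf⁻: pKₐ(CF₃SO₃H (triflic acid)) ≈ -14
CH₂=CHCH₂–Br loses Br⁻: pKₐ(HBr) ≈ -9
CH₂=CHCH₂–Cl loses Cl⁻: pKₐ(HCl) ≈ -7
CH₂=CHCH₂–ONO₂ loses NO₃⁻: pKₐ(HNO₃) ≈ -1.3
CH₂=CHCH₂–F loses F⁻: pKₐ(HF) ≈ 3.2

CH₂=CHCH₂–N₂⁺ > CH₂=CHCH₂–OTf > CH₂=CHCH₂–Br > CH₂=CHCH₂–Cl > CH₂=CHCH₂–ONO₂ > CH₂=CHCH₂–F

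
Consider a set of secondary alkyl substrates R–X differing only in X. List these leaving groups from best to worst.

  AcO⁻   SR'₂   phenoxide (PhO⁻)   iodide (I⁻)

iodide (I⁻) > SR'₂ > AcO⁻ > phenoxide (PhO⁻)

Leaving-group ability tracks the stability of the departed species; conjugate-acid pKₐ is the usual yardstick (lower pKₐ → better LG).
iodide (I⁻): pKₐ(HI) ≈ -10
SR'₂: pKₐ(R'₂SH⁺) ≈ -7 — neutral; leaves from a sulfonium salt (R–SR'₂⁺)
AcO⁻: pKₐ(CH₃COOH) ≈ 4.8 — resonance-stabilised but still a weak base
phenoxide (PhO⁻): pKₐ(C₆H₅OH (phenol)) ≈ 10 — resonance into the ring helps, but still a poor LG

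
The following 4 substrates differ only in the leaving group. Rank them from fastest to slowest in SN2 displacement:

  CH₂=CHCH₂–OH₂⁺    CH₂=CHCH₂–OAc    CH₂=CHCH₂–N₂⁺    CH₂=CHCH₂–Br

CH₂=CHCH₂–N₂⁺ > CH₂=CHCH₂–Br > CH₂=CHCH₂–OH₂⁺ > CH₂=CHCH₂–OAc

With the same alkyl group throughout, only the leaving group differentiates the rates.
Rank by basicity of the departing species: weakest base leaves most easily.
CH₂=CHCH₂–N₂⁺ loses N₂: no meaningful conjugate acid; N₂ departs as an exceptionally stable neutral molecule
CH₂=CHCH₂–Br loses Br⁻: pKₐ(HBr) ≈ -9
CH₂=CHCH₂–OH₂⁺ loses H₂O: pKₐ(H₃O⁺) ≈ -1.7
CH₂=CHCH₂–OAc loses AcO⁻: pKₐ(CH₃COOH) ≈ 4.8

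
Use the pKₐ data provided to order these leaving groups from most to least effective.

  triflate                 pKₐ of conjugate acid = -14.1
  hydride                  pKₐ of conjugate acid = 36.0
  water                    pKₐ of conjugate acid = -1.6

triflate > water > hydride

Lower conjugate-acid pKₐ ⇒ weaker base ⇒ better leaving group.
Sorting by the given values: triflate (-14.1), water (-1.6), hydride (36.0).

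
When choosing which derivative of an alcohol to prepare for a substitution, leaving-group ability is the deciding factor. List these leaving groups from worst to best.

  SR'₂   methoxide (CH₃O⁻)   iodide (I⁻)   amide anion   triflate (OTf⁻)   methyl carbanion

methyl carbanion < amide anion < methoxide (CH₃O⁻) < SR'₂ < iodide (I⁻) < triflate (OTf⁻)

The more stable X⁻ (or X) is on its own — i.e. the weaker a base it is — the better a leaving group it makes.
triflate (OTf⁻): pKₐ(CF₃SO₃H (triflic acid)) ≈ -14
iodide (I⁻): pKₐ(HI) ≈ -10
SR'₂: pKₐ(R'₂SH⁺) ≈ -7 — neutral; leaves from a sulfonium salt (R–SR'₂⁺)
methoxide (CH₃O⁻): pKₐ(CH₃OH) ≈ 15.5
amide anion: pKₐ(NH₃) ≈ 38 — extremely strong base; never a leaving group
methyl carbanion: pKₐ(CH₄) ≈ 48 — unstabilised carbanion; the worst conceivable leaving group
Listed from poorest to best leaving group as asked.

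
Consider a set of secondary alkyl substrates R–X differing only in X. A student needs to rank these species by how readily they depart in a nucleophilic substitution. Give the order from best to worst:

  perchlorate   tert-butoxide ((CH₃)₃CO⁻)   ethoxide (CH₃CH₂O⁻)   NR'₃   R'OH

Rank by basicity of the departing species: weakest base leaves most easily.
perchlorate: pKₐ(HClO₄) ≈ -10
R'OH: pKₐ(R'OH₂⁺) ≈ -2.4
NR'₃: pKₐ(R'₃NH⁺) ≈ 10.7
ethoxide (CH₃CH₂O⁻): pKₐ(CH₃CH₂OH) ≈ 16
tert-butoxide ((CH₃)₃CO⁻): pKₐ(t-BuOH) ≈ 18

perchlorate > R'OH > NR'₃ > ethoxide (CH₃CH₂O⁻) > tert-butoxide ((CH₃)₃CO⁻)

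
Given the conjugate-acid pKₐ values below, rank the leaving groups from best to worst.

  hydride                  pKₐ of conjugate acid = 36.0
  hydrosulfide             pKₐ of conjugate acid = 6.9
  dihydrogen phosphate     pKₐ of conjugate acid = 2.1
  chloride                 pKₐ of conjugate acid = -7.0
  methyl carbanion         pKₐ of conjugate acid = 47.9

Lower conjugate-acid pKₐ ⇒ weaker base ⇒ better leaving group.
Sorting by the given values: chloride (-7.0), dihydrogen phosphate (2.1), hydrosulfide (6.9), hydride (36.0), methyl carbanion (47.9).

chloride > dihydrogen phosphate > hydrosulfide > hydride > methyl carbanion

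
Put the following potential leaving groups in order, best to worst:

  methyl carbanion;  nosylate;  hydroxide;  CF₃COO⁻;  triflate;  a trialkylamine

Rank by basicity of the departing species: weakest base leaves most easily.
triflate: pKₐ(CF₃SO₃H (triflic acid)) ≈ -14
nosylate: pKₐ(p-O₂NC₆H₄SO₃H) ≈ -3.5 — p-nitro group further stabilises the sulfonate
CF₃COO⁻: pKₐ(CF₃COOH) ≈ 0.2 — strongly electron-withdrawing CF₃ stabilises the carboxylate
a trialkylamine: pKₐ(R'₃NH⁺) ≈ 10.7
hydroxide: pKₐ(H₂O) ≈ 15.7 — strong base; essentially never leaves without prior activation
methyl carbanion: pKₐ(CH₄) ≈ 48 — unstabilised carbanion; the worst conceivable leaving group

triflate > nosylate > CF₃COO⁻ > a trialkylamine > hydroxide > methyl carbanion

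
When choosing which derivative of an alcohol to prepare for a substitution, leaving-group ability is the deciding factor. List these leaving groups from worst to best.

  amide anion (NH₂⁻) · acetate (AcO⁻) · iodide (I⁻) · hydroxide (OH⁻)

A good leaving group is a weak base: the lower the pKₐ of its conjugate acid, the more readily it departs.
iodide (I⁻): pKₐ(HI) ≈ -10
acetate (AcO⁻): pKₐ(CH₃COOH) ≈ 4.8
hydroxide (OH⁻): pKₐ(H₂O) ≈ 15.7
amide anion (NH₂⁻): pKₐ(NH₃) ≈ 38 — extremely strong base; never a leaving group
Listed from poorest to best leaving group as asked.

amide anion (NH₂⁻) < hydroxide (OH⁻) < acetate (AcO⁻) < iodide (I⁻)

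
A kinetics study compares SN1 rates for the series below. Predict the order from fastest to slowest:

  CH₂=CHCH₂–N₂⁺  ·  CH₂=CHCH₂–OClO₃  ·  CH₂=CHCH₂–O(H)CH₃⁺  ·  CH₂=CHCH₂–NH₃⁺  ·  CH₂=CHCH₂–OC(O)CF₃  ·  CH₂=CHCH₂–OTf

CH₂=CHCH₂–N₂⁺ > CH₂=CHCH₂–OTf > CH₂=CHCH₂–OClO₃ > CH₂=CHCH₂–O(H)CH₃⁺ > CH₂=CHCH₂–OC(O)CF₃ > CH₂=CHCH₂–NH₃⁺

Same R in every case — rank the leaving groups.
The more stable X⁻ (or X) is on its own — i.e. the weaker a base it is — the better a leaving group it makes.
CH₂=CHCH₂–N₂⁺ loses N₂: no meaningful conjugate acid; N₂ departs as an exceptionally stable neutral molecule
CH₂=CHCH₂–OTf loses OTf⁻: pKₐ(CF₃SO₃H (triflic acid)) ≈ -14
CH₂=CHCH₂–OClO₃ loses ClO₄⁻: pKₐ(HClO₄) ≈ -10
CH₂=CHCH₂–O(H)CH₃⁺ loses R'OH: pKₐ(R'OH₂⁺) ≈ -2.4
CH₂=CHCH₂–OC(O)CF₃ loses CF₃COO⁻: pKₐ(CF₃COOH) ≈ 0.2
CH₂=CHCH₂–NH₃⁺ loses NH₃: pKₐ(NH₄⁺) ≈ 9.2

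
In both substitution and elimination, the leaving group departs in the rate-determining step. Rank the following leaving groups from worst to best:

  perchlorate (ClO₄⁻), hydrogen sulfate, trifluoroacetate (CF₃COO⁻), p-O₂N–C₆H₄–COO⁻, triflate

p-O₂N–C₆H₄–COO⁻ < trifluoroacetate (CF₃COO⁻) < hydrogen sulfate < perchlorate (ClO₄⁻) < triflate

The more stable X⁻ (or X) is on its own — i.e. the weaker a base it is — the better a leaving group it makes.
triflate: pKₐ(CF₃SO₃H (triflic acid)) ≈ -14 — charge spread over three oxygens and a CF₃ group; the premier leaving group in synthesis
perchlorate (ClO₄⁻): pKₐ(HClO₄) ≈ -10 — extremely weak base; rarely used for safety reasons
hydrogen sulfate: pKₐ(H₂SO₄) ≈ -3 — conjugate base of a strong mineral acid
trifluoroacetate (CF₃COO⁻): pKₐ(CF₃COOH) ≈ 0.2 — strongly electron-withdrawing CF₃ stabilises the carboxylate
p-O₂N–C₆H₄–COO⁻: pKₐ(p-nitrobenzoic acid) ≈ 3.4
The question asks for worst first, so the sequence is read in increasing leaving-group ability.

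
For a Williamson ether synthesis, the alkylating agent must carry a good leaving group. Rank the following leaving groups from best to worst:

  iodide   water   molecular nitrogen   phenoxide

molecular nitrogen: no meaningful conjugate acid; N₂ departs as an exceptionally stable neutral molecule
iodide: pKₐ(HI) ≈ -10 — large, highly polarisable; very weak base
water: pKₐ(H₃O⁺) ≈ -1.7
phenoxide: pKₐ(C₆H₅OH (phenol)) ≈ 10 — resonance into the ring helps, but still a poor LG

molecular nitrogen > iodide > water > phenoxide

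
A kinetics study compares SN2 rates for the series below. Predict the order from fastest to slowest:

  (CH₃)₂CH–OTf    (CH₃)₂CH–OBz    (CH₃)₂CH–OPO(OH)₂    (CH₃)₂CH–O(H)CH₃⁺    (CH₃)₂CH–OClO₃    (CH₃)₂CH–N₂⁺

(CH₃)₂CH–N₂⁺ > (CH₃)₂CH–OTf > (CH₃)₂CH–OClO₃ > (CH₃)₂CH–O(H)CH₃⁺ > (CH₃)₂CH–OPO(OH)₂ > (CH₃)₂CH–OBz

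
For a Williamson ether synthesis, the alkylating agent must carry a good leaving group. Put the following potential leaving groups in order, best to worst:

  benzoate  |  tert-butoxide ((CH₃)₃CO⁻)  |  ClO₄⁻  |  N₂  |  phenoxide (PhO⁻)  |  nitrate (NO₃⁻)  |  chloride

Rank by basicity of the departing species: weakest base leaves most easily.
N₂: no meaningful conjugate acid; N₂ departs as an exceptionally stable neutral molecule
ClO₄⁻: pKₐ(HClO₄) ≈ -10
chloride: pKₐ(HCl) ≈ -7
nitrate (NO₃⁻): pKₐ(HNO₃) ≈ -1.3
benzoate: pKₐ(C₆H₅COOH) ≈ 4.2
phenoxide (PhO⁻): pKₐ(C₆H₅OH (phenol)) ≈ 10
tert-butoxide ((CH₃)₃CO⁻): pKₐ(t-BuOH) ≈ 18

N₂ > ClO₄⁻ > chloride > nitrate (NO₃⁻) > benzoate > phenoxide (PhO⁻) > tert-butoxide ((CH₃)₃CO⁻)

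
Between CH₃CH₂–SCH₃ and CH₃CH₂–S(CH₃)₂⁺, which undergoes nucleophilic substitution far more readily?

CH₃CH₂–S(CH₃)₂⁺

From CH₃CH₂–SCH₃ the departing group would be RS⁻ (pKₐ(RSH (a thiol)) ≈ 10.5). Moderately basic; rarely leaves without activation.
From CH₃CH₂–S(CH₃)₂⁺ the leaving group is SR'₂ (pKₐ(R'₂SH⁺) ≈ -7). Neutral; leaves from a sulfonium salt (R–SR'₂⁺).
(In practice CH₃CH₂–S(CH₃)₂⁺ is made from CH₃CH₂–SCH₃ by S-methylation with CH₃I, allowing neutral dimethyl sulfide, rather than methanethiolate, to depart.)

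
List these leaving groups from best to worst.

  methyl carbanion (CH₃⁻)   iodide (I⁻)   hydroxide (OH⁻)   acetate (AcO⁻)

iodide (I⁻) > acetate (AcO⁻) > hydroxide (OH⁻) > methyl carbanion (CH₃⁻)

A good leaving group is a weak base: the lower the pKₐ of its conjugate acid, the more readily it departs.
iodide (I⁻): pKₐ(HI) ≈ -10
acetate (AcO⁻): pKₐ(CH₃COOH) ≈ 4.8 — resonance-stabilised but still a weak base
hydroxide (OH⁻): pKₐ(H₂O) ≈ 15.7 — strong base; essentially never leaves without prior activation
methyl carbanion (CH₃⁻): pKₐ(CH₄) ≈ 48 — unstabilised carbanion; the worst conceivable leaving group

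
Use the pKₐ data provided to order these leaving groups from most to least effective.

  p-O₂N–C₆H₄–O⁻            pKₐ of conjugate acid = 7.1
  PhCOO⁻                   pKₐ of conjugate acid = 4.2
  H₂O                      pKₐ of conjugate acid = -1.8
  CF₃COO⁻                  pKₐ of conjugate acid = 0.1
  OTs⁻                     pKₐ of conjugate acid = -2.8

OTs⁻ > H₂O > CF₃COO⁻ > PhCOO⁻ > p-O₂N–C₆H₄–O⁻

Lower conjugate-acid pKₐ ⇒ weaker base ⇒ better leaving group.
Sorting by the given values: OTs⁻ (-2.8), H₂O (-1.8), CF₃COO⁻ (0.1), PhCOO⁻ (4.2), p-O₂N–C₆H₄–O⁻ (7.1).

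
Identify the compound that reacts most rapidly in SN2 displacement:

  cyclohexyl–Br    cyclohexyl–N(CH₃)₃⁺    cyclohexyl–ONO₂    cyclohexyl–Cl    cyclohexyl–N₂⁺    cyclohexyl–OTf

Identical carbon frameworks mean the comparison reduces to leaving-group quality.
Leaving-group ability tracks the stability of the departed species; conjugate-acid pKₐ is the usual yardstick (lower pKₐ → better LG).
cyclohexyl–N₂⁺ loses N₂: no meaningful conjugate acid; N₂ departs as an exceptionally stable neutral molecule
cyclohexyl–OTf loses OTf⁻: pKₐ(CF₃SO₃H (triflic acid)) ≈ -14
cyclohexyl–Br loses Br⁻: pKₐ(HBr) ≈ -9
cyclohexyl–Cl loses Cl⁻: pKₐ(HCl) ≈ -7
cyclohexyl–ONO₂ loses NO₃⁻: pKₐ(HNO₃) ≈ -1.3
cyclohexyl–N(CH₃)₃⁺ loses NR'₃: pKₐ(R'₃NH⁺) ≈ 10.7

cyclohexyl–N₂⁺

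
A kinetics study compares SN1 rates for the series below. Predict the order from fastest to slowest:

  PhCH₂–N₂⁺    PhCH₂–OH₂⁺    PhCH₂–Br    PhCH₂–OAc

Same R in every case — rank the leaving groups.
Rank by basicity of the departing species: weakest base leaves most easily.
PhCH₂–N₂⁺ loses N₂: no meaningful conjugate acid; N₂ departs as an exceptionally stable neutral molecule
PhCH₂–Br loses Br⁻: pKₐ(HBr) ≈ -9
PhCH₂–OH₂⁺ loses H₂O: pKₐ(H₃O⁺) ≈ -1.7
PhCH₂–OAc loses AcO⁻: pKₐ(CH₃COOH) ≈ 4.8

PhCH₂–N₂⁺ > PhCH₂–Br > PhCH₂–OH₂⁺ > PhCH₂–OAc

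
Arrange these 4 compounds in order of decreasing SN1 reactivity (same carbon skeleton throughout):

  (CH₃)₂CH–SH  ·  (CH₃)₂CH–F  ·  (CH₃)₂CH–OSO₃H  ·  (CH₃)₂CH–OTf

With the same alkyl group throughout, only the leaving group differentiates the rates.
A good leaving group is a weak base: the lower the pKₐ of its conjugate acid, the more readily it departs.
(CH₃)₂CH–OTf loses OTf⁻: pKₐ(CF₃SO₃H (triflic acid)) ≈ -14
(CH₃)₂CH–OSO₃H loses HSO₄⁻: pKₐ(H₂SO₄) ≈ -3
(CH₃)₂CH–F loses F⁻: pKₐ(HF) ≈ 3.2
(CH₃)₂CH–SH loses HS⁻: pKₐ(H₂S) ≈ 7

(CH₃)₂CH–OTf > (CH₃)₂CH–OSO₃H > (CH₃)₂CH–F > (CH₃)₂CH–SH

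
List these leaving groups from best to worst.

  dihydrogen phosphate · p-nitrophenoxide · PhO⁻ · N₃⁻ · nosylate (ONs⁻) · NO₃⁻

nosylate (ONs⁻) > NO₃⁻ > dihydrogen phosphate > N₃⁻ > p-nitrophenoxide > PhO⁻

nosylate (ONs⁻): pKₐ(p-O₂NC₆H₄SO₃H) ≈ -3.5
NO₃⁻: pKₐ(HNO₃) ≈ -1.3
dihydrogen phosphate: pKₐ(H₃PO₄) ≈ 2.1 — moderate base; biological leaving group after further activation
N₃⁻: pKₐ(HN₃) ≈ 4.7 — linear, resonance-stabilised
p-nitrophenoxide: pKₐ(p-nitrophenol) ≈ 7.2 — nitro group delocalises the charge; the classic chromogenic LG
PhO⁻: pKₐ(C₆H₅OH (phenol)) ≈ 10 — resonance into the ring helps, but still a poor LG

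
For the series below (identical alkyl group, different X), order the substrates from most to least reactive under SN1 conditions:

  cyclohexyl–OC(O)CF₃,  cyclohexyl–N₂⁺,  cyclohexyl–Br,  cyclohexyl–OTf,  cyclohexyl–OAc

cyclohexyl–N₂⁺ > cyclohexyl–OTf > cyclohexyl–Br > cyclohexyl–OC(O)CF₃ > cyclohexyl–OAc

The skeletons are identical, so relative rate is governed entirely by leaving-group ability.
Leaving-group ability tracks the stability of the departed species; conjugate-acid pKₐ is the usual yardstick (lower pKₐ → better LG).
cyclohexyl–N₂⁺ loses N₂: no meaningful conjugate acid; N₂ departs as an exceptionally stable neutral molecule
cyclohexyl–OTf loses OTf⁻: pKₐ(CF₃SO₃H (triflic acid)) ≈ -14
cyclohexyl–Br loses Br⁻: pKₐ(HBr) ≈ -9
cyclohexyl–OC(O)CF₃ loses CF₃COO⁻: pKₐ(CF₃COOH) ≈ 0.2
cyclohexyl–OAc loses AcO⁻: pKₐ(CH₃COOH) ≈ 4.8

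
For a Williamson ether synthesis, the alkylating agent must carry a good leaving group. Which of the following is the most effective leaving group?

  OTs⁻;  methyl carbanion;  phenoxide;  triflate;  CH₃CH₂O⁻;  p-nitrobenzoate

triflate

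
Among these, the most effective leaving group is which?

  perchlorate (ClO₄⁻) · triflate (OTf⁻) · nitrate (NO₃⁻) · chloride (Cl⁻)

Rank by basicity of the departing species: weakest base leaves most easily.
triflate (OTf⁻): pKₐ(CF₃SO₃H (triflic acid)) ≈ -14
perchlorate (ClO₄⁻): pKₐ(HClO₄) ≈ -10
chloride (Cl⁻): pKₐ(HCl) ≈ -7
nitrate (NO₃⁻): pKₐ(HNO₃) ≈ -1.3

triflate (OTf⁻)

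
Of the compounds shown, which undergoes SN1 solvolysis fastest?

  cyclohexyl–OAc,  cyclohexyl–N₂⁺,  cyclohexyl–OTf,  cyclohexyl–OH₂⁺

Identical carbon frameworks mean the comparison reduces to leaving-group quality.
A good leaving group is a weak base: the lower the pKₐ of its conjugate acid, the more readily it departs.
cyclohexyl–N₂⁺ loses N₂: no meaningful conjugate acid; N₂ departs as an exceptionally stable neutral molecule
cyclohexyl–OTf loses OTf⁻: pKₐ(CF₃SO₃H (triflic acid)) ≈ -14
cyclohexyl–OH₂⁺ loses H₂O: pKₐ(H₃O⁺) ≈ -1.7
cyclohexyl–OAc loses AcO⁻: pKₐ(CH₃COOH) ≈ 4.8

cyclohexyl–N₂⁺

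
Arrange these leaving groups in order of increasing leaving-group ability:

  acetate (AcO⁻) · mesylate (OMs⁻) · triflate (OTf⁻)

A good leaving group is a weak base: the lower the pKₐ of its conjugate acid, the more readily it departs.
triflate (OTf⁻): pKₐ(CF₃SO₃H (triflic acid)) ≈ -14
mesylate (OMs⁻): pKₐ(CH₃SO₃H (MsOH)) ≈ -1.9
acetate (AcO⁻): pKₐ(CH₃COOH) ≈ 4.8
Listed from poorest to best leaving group as asked.

acetate (AcO⁻) < mesylate (OMs⁻) < triflate (OTf⁻)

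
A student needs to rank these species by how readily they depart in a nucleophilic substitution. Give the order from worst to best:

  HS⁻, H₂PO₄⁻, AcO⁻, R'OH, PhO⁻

PhO⁻ < HS⁻ < AcO⁻ < H₂PO₄⁻ < R'OH

Rank by basicity of the departing species: weakest base leaves most easily.
R'OH: pKₐ(R'OH₂⁺) ≈ -2.4
H₂PO₄⁻: pKₐ(H₃PO₄) ≈ 2.1
AcO⁻: pKₐ(CH₃COOH) ≈ 4.8
HS⁻: pKₐ(H₂S) ≈ 7
PhO⁻: pKₐ(C₆H₅OH (phenol)) ≈ 10
Reversing gives the worst-to-best order requested.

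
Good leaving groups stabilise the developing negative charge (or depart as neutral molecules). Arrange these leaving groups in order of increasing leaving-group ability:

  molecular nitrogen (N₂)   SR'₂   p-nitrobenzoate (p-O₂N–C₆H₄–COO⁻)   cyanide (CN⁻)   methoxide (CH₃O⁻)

methoxide (CH₃O⁻) < cyanide (CN⁻) < p-nitrobenzoate (p-O₂N–C₆H₄–COO⁻) < SR'₂ < molecular nitrogen (N₂)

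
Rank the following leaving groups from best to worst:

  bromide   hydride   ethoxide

bromide > ethoxide > hydride

A good leaving group is a weak base: the lower the pKₐ of its conjugate acid, the more readily it departs.
bromide: pKₐ(HBr) ≈ -9
ethoxide: pKₐ(CH₃CH₂OH) ≈ 16
hydride: pKₐ(H₂) ≈ 36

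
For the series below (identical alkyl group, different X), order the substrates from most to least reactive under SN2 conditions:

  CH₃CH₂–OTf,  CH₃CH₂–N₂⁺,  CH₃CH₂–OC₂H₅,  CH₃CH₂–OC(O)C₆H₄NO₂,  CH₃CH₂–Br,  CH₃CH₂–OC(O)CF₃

CH₃CH₂–N₂⁺ > CH₃CH₂–OTf > CH₃CH₂–Br > CH₃CH₂–OC(O)CF₃ > CH₃CH₂–OC(O)C₆H₄NO₂ > CH₃CH₂–OC₂H₅

Identical carbon frameworks mean the comparison reduces to leaving-group quality.
Rank by basicity of the departing species: weakest base leaves most easily.
CH₃CH₂–N₂⁺ loses N₂: no meaningful conjugate acid; N₂ departs as an exceptionally stable neutral molecule
CH₃CH₂–OTf loses OTf⁻: pKₐ(CF₃SO₃H (triflic acid)) ≈ -14
CH₃CH₂–Br loses Br⁻: pKₐ(HBr) ≈ -9
CH₃CH₂–OC(O)CF₃ loses CF₃COO⁻: pKₐ(CF₃COOH) ≈ 0.2
CH₃CH₂–OC(O)C₆H₄NO₂ loses p-O₂N–C₆H₄–COO⁻: pKₐ(p-nitrobenzoic acid) ≈ 3.4
CH₃CH₂–OC₂H₅ loses CH₃CH₂O⁻: pKₐ(CH₃CH₂OH) ≈ 16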